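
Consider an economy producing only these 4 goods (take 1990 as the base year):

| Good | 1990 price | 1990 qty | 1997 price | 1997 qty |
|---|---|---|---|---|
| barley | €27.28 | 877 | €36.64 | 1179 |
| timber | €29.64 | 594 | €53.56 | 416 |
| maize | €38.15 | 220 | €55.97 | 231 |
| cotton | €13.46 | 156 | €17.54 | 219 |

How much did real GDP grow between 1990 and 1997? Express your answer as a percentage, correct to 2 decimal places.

8.13%

Real GDP 1990 = Nominal GDP 1990 = 27.28·877 + 29.64·594 + 38.15·220 + 13.46·156 = 52023.48.
Real GDP 1997 (at 1990 prices) = 27.28·1179 + 29.64·416 + 38.15·231 + 13.46·219 = 56253.75.
Real growth = 56253.75/52023.48 − 1 = 0.0813.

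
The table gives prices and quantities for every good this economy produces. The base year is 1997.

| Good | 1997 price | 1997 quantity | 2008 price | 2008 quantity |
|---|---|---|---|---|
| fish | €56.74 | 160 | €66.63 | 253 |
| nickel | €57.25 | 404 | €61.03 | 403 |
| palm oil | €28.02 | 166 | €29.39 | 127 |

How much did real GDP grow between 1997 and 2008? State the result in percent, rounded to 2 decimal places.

Real GDP 1997 = Nominal GDP 1997 = 56.74·160 + 57.25·404 + 28.02·166 = 36858.72.
Real GDP 2008 (at 1997 prices) = 56.74·253 + 57.25·403 + 28.02·127 = 40985.51.
Real growth = 40985.51/36858.72 − 1 = 0.1120.

11.20%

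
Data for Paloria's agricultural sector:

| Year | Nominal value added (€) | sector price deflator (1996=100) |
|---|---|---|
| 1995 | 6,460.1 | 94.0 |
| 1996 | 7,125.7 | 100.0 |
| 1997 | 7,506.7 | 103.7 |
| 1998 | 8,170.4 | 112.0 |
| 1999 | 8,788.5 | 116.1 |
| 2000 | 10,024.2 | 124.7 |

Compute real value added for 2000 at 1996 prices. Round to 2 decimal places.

€8,038.65

Real value added 2000 = 10024.2 / 1.247 = 8038.65.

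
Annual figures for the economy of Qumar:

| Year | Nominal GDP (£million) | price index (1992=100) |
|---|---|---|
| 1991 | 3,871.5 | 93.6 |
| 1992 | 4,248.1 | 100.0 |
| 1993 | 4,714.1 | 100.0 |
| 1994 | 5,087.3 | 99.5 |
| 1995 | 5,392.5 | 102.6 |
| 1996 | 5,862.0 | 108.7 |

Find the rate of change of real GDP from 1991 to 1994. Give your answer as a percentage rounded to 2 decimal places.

23.61%

Real GDP 1991 = 3871.5/0.936 = 4136.22.
Real GDP 1994 = 5087.3/0.995 = 5112.86.
Change = 5112.86/4136.22 − 1 = 0.2361.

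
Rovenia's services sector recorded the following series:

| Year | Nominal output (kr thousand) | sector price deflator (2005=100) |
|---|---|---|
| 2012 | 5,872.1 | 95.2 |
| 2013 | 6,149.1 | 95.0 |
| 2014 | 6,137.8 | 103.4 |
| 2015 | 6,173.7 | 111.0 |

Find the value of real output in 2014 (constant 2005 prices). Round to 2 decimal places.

Real output 2014 = 6137.8 / 1.034 = 5935.98.

kr 5,935.98 thousand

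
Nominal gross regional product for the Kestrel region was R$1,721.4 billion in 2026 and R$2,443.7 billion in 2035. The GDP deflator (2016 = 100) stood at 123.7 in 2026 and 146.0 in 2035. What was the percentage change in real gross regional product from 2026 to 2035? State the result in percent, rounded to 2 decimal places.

20.28%

Deflate each year: 2026 → 1721.4/1.237 = 1391.59; 2035 → 2443.7/1.460 = 1673.77.
So real gross regional product changed by 1673.77/1391.59 − 1 = 0.2028, i.e. 20.28%.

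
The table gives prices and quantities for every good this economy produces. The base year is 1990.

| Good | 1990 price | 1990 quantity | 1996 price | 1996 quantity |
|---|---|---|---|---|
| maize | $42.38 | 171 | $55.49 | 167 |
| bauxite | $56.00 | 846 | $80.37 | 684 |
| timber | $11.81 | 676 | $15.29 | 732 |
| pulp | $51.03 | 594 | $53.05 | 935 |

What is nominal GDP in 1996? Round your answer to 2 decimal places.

$125033.94

Nominal GDP 1996 = Σ (p_1996 × q_1996) = 55.49·167 + 80.37·684 + 15.29·732 + 53.05·935 = 125033.94.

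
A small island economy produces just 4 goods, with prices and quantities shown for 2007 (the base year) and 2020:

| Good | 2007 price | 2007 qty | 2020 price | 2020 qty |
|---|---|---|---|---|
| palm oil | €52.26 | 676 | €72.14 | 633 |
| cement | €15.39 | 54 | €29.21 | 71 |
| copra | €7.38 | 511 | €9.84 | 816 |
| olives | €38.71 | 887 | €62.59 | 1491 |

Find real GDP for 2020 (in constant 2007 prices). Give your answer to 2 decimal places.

€97911.96

Real GDP 2020 = Σ (p_2007 × q_2020) = 52.26·633 + 15.39·71 + 7.38·816 + 38.71·1491 = 97911.96.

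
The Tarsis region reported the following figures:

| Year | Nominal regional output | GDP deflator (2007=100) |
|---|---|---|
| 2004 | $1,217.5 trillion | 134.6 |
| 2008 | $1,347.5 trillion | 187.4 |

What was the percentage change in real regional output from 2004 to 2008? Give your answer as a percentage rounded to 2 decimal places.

-20.51%

Real regional output 2004 = 1217.5 / 1.346 = 904.53.
Real regional output 2008 = 1347.5 / 1.874 = 719.05.
Real growth = 719.05 / 904.53 − 1 = -0.2051.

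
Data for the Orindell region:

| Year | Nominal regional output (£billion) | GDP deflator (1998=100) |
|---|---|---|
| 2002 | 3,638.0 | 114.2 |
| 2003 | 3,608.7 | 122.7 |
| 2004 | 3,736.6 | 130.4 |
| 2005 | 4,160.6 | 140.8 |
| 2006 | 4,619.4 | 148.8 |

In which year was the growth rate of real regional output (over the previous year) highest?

2006

2003: real = 3608.7/1.227 = 2941.08; growth vs 2002 (3185.64) = -7.68%.
2004: real = 3736.6/1.304 = 2865.49; growth vs 2003 (2941.08) = -2.57%.
2005: real = 4160.6/1.408 = 2954.97; growth vs 2004 (2865.49) = 3.12%.
2006: real = 4619.4/1.488 = 3104.44; growth vs 2005 (2954.97) = 5.06%.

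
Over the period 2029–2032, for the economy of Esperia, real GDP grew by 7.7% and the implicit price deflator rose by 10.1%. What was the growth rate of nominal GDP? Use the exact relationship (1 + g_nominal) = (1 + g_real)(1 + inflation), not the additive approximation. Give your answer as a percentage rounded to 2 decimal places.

18.58%

(1 + g_nom) = (1 + g_real)(1 + π) = 1.0770 × 1.1010 = 1.18578.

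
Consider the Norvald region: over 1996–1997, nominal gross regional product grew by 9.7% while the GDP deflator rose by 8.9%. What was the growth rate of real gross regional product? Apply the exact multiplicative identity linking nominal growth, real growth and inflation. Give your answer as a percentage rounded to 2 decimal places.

0.73%

(1 + g_nom) = (1 + g_real)(1 + π), so g_real = 1.0970 / 1.0890 − 1 = 0.00735.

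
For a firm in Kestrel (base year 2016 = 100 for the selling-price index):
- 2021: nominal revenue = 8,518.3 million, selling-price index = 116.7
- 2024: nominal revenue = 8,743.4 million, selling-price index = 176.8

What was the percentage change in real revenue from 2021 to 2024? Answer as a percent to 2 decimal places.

Real revenue 2021 = 8518.3 / 1.167 = 7299.31.
Real revenue 2024 = 8743.4 / 1.768 = 4945.36.
Real growth = 4945.36 / 7299.31 − 1 = -0.3225.

-32.25%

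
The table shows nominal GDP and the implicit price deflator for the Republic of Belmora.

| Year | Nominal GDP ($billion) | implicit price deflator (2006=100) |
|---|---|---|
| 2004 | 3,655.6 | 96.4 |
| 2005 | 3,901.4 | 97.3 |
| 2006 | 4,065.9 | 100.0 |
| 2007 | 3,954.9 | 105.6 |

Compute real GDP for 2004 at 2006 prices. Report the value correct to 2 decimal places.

Real GDP 2004 = 3655.6 / 0.964 = 3792.12.

$3,792.12 billion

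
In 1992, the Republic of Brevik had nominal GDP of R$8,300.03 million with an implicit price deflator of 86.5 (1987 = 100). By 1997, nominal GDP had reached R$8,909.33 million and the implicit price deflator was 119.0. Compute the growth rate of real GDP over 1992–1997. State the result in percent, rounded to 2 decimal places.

-21.97%

Deflate each year: 1992 → 8300.03/0.865 = 9595.41; 1997 → 8909.33/1.190 = 7486.83.
So real GDP changed by 7486.83/9595.41 − 1 = -0.2197, i.e. -21.97%.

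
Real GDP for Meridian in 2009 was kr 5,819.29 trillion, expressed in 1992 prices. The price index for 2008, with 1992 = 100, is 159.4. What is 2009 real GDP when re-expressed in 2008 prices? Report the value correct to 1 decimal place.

kr 9,275.9 trillion

Real GDP in 2008 prices = Real GDP in 1992 prices × (P_2008/P_1992) = 5819.29 × 1.594 = 9275.95.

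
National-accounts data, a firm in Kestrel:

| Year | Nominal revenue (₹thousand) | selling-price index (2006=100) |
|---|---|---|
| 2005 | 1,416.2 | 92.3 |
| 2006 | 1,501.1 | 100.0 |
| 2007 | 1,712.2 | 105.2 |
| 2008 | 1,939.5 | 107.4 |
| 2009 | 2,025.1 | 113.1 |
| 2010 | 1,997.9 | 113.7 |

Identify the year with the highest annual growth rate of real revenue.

2008

2006: real = 1501.1/1.000 = 1501.10; growth vs 2005 (1534.34) = -2.17%.
2007: real = 1712.2/1.052 = 1627.57; growth vs 2006 (1501.10) = 8.43%.
2008: real = 1939.5/1.074 = 1805.87; growth vs 2007 (1627.57) = 10.95%.
2009: real = 2025.1/1.131 = 1790.54; growth vs 2008 (1805.87) = -0.85%.
2010: real = 1997.9/1.137 = 1757.17; growth vs 2009 (1790.54) = -1.86%.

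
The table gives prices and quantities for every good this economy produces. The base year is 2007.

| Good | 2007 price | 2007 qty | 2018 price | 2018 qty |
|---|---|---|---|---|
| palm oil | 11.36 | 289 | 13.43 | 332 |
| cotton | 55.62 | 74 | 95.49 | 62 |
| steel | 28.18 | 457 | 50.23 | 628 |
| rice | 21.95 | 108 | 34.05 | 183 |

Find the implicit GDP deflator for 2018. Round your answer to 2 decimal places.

Nominal GDP 2018 = 13.43·332 + 95.49·62 + 50.23·628 + 34.05·183 = 48154.73.
Real GDP 2018 (at 2007 prices) = 11.36·332 + 55.62·62 + 28.18·628 + 21.95·183 = 28933.85.
Deflator = Nominal/Real × 100 = 48154.73/28933.85 × 100 = 166.430.

166.43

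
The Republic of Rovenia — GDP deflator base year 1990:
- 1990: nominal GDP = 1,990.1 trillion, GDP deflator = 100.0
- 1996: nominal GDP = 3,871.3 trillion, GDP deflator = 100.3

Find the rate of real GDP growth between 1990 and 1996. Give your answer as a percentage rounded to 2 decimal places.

93.95%

Deflate each year: 1990 → 1990.1/1.000 = 1990.10; 1996 → 3871.3/1.003 = 3859.72.
So real GDP changed by 3859.72/1990.10 − 1 = 0.9395, i.e. 93.95%.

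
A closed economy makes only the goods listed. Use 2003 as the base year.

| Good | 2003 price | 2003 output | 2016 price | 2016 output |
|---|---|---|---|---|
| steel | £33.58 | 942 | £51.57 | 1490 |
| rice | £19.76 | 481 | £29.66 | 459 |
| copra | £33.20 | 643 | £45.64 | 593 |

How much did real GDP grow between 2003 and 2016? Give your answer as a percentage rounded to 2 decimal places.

26.10%

Real GDP 2003 = Nominal GDP 2003 = 33.58·942 + 19.76·481 + 33.20·643 = 62484.52.
Real GDP 2016 (at 2003 prices) = 33.58·1490 + 19.76·459 + 33.20·593 = 78791.64.
Real growth = 78791.64/62484.52 − 1 = 0.2610.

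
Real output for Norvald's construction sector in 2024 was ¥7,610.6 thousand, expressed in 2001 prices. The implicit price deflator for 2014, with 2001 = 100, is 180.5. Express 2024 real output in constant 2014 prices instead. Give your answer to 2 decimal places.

Real output in 2014 prices = Real output in 2001 prices × (P_2014/P_2001) = 7610.6 × 1.805 = 13737.13.

¥13,737.13 thousand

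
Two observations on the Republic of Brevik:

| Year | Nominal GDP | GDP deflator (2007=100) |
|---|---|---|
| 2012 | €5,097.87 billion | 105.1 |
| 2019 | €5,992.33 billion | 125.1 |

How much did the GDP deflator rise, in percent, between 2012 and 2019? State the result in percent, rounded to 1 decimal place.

19.0%

Price-level change = 125.1 / 105.1 − 1 = 0.1903.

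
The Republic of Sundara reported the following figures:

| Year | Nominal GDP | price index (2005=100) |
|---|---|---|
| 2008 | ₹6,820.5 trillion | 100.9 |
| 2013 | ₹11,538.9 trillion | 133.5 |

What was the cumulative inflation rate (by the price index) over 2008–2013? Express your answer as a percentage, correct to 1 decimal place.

Price-level change = 133.5 / 100.9 − 1 = 0.3231.

32.3%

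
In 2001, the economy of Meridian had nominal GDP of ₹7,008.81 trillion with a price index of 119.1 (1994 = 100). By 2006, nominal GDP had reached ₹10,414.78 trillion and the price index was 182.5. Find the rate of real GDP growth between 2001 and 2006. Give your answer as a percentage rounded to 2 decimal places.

-3.03%

Deflate each year: 2001 → 7008.81/1.191 = 5884.81; 2006 → 10414.78/1.825 = 5706.73.
So real GDP changed by 5706.73/5884.81 − 1 = -0.0303, i.e. -3.03%.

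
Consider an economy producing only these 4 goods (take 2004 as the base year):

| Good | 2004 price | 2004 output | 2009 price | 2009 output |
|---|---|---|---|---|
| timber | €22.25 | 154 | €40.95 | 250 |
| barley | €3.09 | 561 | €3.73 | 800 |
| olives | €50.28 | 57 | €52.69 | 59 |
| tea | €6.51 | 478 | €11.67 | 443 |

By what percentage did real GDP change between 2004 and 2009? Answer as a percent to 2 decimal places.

Real GDP 2004 = Nominal GDP 2004 = 22.25·154 + 3.09·561 + 50.28·57 + 6.51·478 = 11137.73.
Real GDP 2009 (at 2004 prices) = 22.25·250 + 3.09·800 + 50.28·59 + 6.51·443 = 13884.95.
Real growth = 13884.95/11137.73 − 1 = 0.2467.

24.67%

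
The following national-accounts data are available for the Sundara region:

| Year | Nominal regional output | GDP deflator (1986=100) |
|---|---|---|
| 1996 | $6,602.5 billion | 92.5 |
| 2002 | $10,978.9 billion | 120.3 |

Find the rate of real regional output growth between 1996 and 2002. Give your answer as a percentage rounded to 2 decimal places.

Deflate each year: 1996 → 6602.5/0.925 = 7137.84; 2002 → 10978.9/1.203 = 9126.27.
So real regional output changed by 9126.27/7137.84 − 1 = 0.2786, i.e. 27.86%.

27.86%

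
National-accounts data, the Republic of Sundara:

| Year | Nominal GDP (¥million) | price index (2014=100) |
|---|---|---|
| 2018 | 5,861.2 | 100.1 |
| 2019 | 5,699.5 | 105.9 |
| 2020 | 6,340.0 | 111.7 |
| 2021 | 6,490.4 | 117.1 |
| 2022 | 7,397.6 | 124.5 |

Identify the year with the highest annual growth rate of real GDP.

2019: real = 5699.5/1.059 = 5381.96; growth vs 2018 (5855.34) = -8.08%.
2020: real = 6340.0/1.117 = 5675.92; growth vs 2019 (5381.96) = 5.46%.
2021: real = 6490.4/1.171 = 5542.61; growth vs 2020 (5675.92) = -2.35%.
2022: real = 7397.6/1.245 = 5941.85; growth vs 2021 (5542.61) = 7.20%.

2022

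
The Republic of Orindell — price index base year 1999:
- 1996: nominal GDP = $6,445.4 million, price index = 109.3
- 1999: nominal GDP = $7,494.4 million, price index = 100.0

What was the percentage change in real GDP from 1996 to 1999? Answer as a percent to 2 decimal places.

Real GDP 1996 = 6445.4 / 1.093 = 5896.98.
Real GDP 1999 = 7494.4 / 1.000 = 7494.40.
Real growth = 7494.40 / 5896.98 − 1 = 0.2709.

27.09%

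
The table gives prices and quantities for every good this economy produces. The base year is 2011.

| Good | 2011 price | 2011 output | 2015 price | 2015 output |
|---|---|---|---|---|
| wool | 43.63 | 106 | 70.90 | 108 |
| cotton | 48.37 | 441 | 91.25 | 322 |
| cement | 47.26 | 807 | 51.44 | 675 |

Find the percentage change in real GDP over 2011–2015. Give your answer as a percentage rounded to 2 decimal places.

Real GDP 2011 = Nominal GDP 2011 = 43.63·106 + 48.37·441 + 47.26·807 = 64094.77.
Real GDP 2015 (at 2011 prices) = 43.63·108 + 48.37·322 + 47.26·675 = 52187.68.
Real growth = 52187.68/64094.77 − 1 = -0.1858.

-18.58%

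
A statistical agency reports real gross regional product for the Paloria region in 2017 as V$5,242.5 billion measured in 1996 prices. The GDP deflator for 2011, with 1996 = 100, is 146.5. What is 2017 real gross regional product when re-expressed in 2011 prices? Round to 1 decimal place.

Real gross regional product in 2011 prices = Real gross regional product in 1996 prices × (P_2011/P_1996) = 5242.5 × 1.465 = 7680.26.

V$7,680.3 billion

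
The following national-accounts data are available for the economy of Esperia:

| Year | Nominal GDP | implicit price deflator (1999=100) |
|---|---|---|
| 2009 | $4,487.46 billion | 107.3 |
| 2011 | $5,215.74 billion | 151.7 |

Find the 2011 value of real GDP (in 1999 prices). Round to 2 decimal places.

Real GDP = Nominal / (implicit price deflator/100) = 5215.74 / 1.517 = 3438.19.

$3,438.19 billion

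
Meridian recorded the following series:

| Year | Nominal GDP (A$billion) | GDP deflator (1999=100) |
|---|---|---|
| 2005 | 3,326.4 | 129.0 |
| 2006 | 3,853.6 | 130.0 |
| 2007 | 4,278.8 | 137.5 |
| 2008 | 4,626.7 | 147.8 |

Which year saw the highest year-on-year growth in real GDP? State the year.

2006: real = 3853.6/1.300 = 2964.31; growth vs 2005 (2578.60) = 14.96%.
2007: real = 4278.8/1.375 = 3111.85; growth vs 2006 (2964.31) = 4.98%.
2008: real = 4626.7/1.478 = 3130.38; growth vs 2007 (3111.85) = 0.60%.

2006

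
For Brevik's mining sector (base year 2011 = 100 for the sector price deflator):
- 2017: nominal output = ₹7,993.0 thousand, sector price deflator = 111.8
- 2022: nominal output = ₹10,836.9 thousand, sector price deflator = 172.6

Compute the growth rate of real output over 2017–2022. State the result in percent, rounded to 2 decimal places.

-12.18%

Real output 2017 = 7993.0 / 1.118 = 7149.37.
Real output 2022 = 10836.9 / 1.726 = 6278.62.
Real growth = 6278.62 / 7149.37 − 1 = -0.1218.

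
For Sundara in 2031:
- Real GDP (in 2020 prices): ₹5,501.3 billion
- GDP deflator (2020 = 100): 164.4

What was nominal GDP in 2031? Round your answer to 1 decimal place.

Nominal GDP = Real × (GDP deflator/100) = 5501.3 × 1.644 = 9044.14.

₹9,044.1 billion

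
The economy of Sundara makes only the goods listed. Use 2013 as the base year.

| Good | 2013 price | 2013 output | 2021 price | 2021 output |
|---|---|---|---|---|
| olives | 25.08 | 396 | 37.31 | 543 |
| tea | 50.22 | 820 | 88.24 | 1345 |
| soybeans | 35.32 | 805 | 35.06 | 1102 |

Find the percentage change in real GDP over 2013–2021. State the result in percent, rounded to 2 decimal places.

50.97%

Real GDP 2013 = Nominal GDP 2013 = 25.08·396 + 50.22·820 + 35.32·805 = 79544.68.
Real GDP 2021 (at 2013 prices) = 25.08·543 + 50.22·1345 + 35.32·1102 = 120086.98.
Real growth = 120086.98/79544.68 − 1 = 0.5097.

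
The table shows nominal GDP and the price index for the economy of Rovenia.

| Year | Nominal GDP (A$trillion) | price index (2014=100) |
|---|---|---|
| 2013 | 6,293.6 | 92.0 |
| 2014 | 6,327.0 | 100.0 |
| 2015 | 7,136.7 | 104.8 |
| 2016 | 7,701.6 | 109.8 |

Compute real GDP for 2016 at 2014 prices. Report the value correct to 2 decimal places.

Real GDP 2016 = 7701.6 / 1.098 = 7014.21.

A$7,014.21 trillion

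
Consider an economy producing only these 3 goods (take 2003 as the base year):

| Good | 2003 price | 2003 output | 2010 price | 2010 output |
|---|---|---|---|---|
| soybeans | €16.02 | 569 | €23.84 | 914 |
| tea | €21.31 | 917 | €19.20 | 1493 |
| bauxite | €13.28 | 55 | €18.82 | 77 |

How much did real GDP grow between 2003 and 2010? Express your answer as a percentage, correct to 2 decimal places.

61.57%

Real GDP 2003 = Nominal GDP 2003 = 16.02·569 + 21.31·917 + 13.28·55 = 29387.05.
Real GDP 2010 (at 2003 prices) = 16.02·914 + 21.31·1493 + 13.28·77 = 47480.67.
Real growth = 47480.67/29387.05 − 1 = 0.6157.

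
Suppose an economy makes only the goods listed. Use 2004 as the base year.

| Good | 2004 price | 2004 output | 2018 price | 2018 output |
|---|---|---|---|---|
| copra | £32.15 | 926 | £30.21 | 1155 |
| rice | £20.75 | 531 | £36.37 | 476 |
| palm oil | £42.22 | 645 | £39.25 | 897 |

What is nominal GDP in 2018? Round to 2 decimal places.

Nominal GDP 2018 = Σ (p_2018 × q_2018) = 30.21·1155 + 36.37·476 + 39.25·897 = 87411.92.

£87411.92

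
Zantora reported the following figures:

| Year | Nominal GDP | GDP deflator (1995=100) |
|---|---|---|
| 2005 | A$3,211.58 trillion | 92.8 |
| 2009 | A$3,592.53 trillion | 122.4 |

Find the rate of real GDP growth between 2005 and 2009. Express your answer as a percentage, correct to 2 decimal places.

Deflate each year: 2005 → 3211.58/0.928 = 3460.75; 2009 → 3592.53/1.224 = 2935.07.
So real GDP changed by 2935.07/3460.75 − 1 = -0.1519, i.e. -15.19%.

-15.19%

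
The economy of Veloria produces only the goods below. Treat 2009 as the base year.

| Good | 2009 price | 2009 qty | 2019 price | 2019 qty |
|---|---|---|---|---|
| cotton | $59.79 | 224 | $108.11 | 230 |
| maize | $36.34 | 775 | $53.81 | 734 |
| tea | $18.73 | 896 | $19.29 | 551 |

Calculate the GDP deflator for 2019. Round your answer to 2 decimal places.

147.78

Nominal GDP 2019 = 108.11·230 + 53.81·734 + 19.29·551 = 74990.63.
Real GDP 2019 (at 2009 prices) = 59.79·230 + 36.34·734 + 18.73·551 = 50745.49.
Deflator = Nominal/Real × 100 = 74990.63/50745.49 × 100 = 147.778.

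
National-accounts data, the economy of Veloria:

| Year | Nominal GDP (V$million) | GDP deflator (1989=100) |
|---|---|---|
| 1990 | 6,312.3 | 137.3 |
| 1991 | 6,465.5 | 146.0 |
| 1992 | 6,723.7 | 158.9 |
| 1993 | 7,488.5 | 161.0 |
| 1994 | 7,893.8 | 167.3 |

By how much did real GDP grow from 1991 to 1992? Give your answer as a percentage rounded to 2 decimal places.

-4.45%

Real GDP 1991 = 6465.5/1.460 = 4428.42.
Real GDP 1992 = 6723.7/1.589 = 4231.40.
Change = 4231.40/4428.42 − 1 = -0.0445.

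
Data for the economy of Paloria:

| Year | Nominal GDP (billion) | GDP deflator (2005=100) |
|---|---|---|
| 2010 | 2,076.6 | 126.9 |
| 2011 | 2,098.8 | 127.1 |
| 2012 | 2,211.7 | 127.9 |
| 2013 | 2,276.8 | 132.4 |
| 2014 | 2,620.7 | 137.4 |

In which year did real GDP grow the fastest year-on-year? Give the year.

2014

2011: real = 2098.8/1.271 = 1651.30; growth vs 2010 (1636.41) = 0.91%.
2012: real = 2211.7/1.279 = 1729.24; growth vs 2011 (1651.30) = 4.72%.
2013: real = 2276.8/1.324 = 1719.64; growth vs 2012 (1729.24) = -0.56%.
2014: real = 2620.7/1.374 = 1907.35; growth vs 2013 (1719.64) = 10.92%.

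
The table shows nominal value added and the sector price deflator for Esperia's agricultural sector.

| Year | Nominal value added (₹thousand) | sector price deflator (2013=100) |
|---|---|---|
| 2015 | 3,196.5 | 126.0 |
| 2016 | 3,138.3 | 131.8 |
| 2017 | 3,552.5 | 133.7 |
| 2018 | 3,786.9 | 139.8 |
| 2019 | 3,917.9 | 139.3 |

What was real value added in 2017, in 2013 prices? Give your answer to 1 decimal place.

Real value added 2017 = 3552.5 / 1.337 = 2657.07.

₹2,657.1 thousand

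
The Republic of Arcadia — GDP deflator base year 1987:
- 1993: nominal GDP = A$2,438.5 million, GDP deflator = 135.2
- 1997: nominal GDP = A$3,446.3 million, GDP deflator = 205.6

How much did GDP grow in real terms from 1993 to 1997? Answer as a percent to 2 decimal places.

-7.06%

Real GDP 1993 = 2438.5 / 1.352 = 1803.62.
Real GDP 1997 = 3446.3 / 2.056 = 1676.22.
Real growth = 1676.22 / 1803.62 − 1 = -0.0706.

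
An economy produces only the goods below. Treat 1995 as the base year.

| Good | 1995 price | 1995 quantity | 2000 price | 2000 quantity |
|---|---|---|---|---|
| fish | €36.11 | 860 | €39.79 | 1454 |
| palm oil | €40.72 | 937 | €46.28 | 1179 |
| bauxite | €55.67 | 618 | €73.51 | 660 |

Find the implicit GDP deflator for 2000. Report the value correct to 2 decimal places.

117.25

Nominal GDP 2000 = 39.79·1454 + 46.28·1179 + 73.51·660 = 160935.38.
Real GDP 2000 (at 1995 prices) = 36.11·1454 + 40.72·1179 + 55.67·660 = 137255.02.
Deflator = Nominal/Real × 100 = 160935.38/137255.02 × 100 = 117.253.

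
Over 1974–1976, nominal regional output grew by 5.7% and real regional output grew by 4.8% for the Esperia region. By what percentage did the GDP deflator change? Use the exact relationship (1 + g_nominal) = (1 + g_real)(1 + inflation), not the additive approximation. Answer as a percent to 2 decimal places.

(1 + g_nom) = (1 + g_real)(1 + π), so π = 1.0570 / 1.0480 − 1 = 0.00859.

0.86%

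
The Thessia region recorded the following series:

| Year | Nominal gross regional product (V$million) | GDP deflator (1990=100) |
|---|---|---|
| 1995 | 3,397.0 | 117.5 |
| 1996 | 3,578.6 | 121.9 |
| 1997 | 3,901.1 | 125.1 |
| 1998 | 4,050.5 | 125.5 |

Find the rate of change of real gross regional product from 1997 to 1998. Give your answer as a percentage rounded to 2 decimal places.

3.50%

Real gross regional product 1997 = 3901.1/1.251 = 3118.39.
Real gross regional product 1998 = 4050.5/1.255 = 3227.49.
Change = 3227.49/3118.39 − 1 = 0.0350.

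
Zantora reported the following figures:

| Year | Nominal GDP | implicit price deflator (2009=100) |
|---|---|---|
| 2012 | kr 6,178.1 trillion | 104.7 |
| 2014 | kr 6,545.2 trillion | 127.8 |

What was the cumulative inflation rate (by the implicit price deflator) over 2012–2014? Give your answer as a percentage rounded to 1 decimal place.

22.1%

Price-level change = 127.8 / 104.7 − 1 = 0.2206.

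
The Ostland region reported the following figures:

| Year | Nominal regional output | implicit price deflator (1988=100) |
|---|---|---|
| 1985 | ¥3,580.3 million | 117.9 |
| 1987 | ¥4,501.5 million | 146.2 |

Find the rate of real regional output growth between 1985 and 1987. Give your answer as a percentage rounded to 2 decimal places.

1.39%

Deflate each year: 1985 → 3580.3/1.179 = 3036.73; 1987 → 4501.5/1.462 = 3079.00.
So real regional output changed by 3079.00/3036.73 − 1 = 0.0139, i.e. 1.39%.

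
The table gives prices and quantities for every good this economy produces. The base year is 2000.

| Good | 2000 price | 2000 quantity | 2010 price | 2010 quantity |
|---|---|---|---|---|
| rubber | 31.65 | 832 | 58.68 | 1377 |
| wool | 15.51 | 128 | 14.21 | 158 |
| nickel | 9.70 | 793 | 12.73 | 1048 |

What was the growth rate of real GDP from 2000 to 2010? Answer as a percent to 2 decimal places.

56.06%

Real GDP 2000 = Nominal GDP 2000 = 31.65·832 + 15.51·128 + 9.70·793 = 36010.18.
Real GDP 2010 (at 2000 prices) = 31.65·1377 + 15.51·158 + 9.70·1048 = 56198.23.
Real growth = 56198.23/36010.18 − 1 = 0.5606.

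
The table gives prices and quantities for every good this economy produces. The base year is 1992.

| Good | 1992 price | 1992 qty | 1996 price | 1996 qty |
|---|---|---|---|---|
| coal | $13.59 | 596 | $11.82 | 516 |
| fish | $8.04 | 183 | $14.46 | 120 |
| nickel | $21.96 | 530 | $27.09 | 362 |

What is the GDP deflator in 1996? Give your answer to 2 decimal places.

Nominal GDP 1996 = 11.82·516 + 14.46·120 + 27.09·362 = 17640.90.
Real GDP 1996 (at 1992 prices) = 13.59·516 + 8.04·120 + 21.96·362 = 15926.76.
Deflator = Nominal/Real × 100 = 17640.90/15926.76 × 100 = 110.763.

110.76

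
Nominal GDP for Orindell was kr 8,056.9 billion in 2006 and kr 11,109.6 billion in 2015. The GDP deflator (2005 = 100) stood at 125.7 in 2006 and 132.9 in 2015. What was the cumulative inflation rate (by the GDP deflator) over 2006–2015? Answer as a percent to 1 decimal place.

Price-level change = 132.9 / 125.7 − 1 = 0.0573.

5.7%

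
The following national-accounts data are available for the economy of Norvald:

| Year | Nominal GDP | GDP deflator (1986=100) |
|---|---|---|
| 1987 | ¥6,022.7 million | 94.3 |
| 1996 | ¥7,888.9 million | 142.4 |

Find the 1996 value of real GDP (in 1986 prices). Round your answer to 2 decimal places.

¥5,539.96 million

Real GDP = Nominal / (GDP deflator/100) = 7888.9 / 1.424 = 5539.96.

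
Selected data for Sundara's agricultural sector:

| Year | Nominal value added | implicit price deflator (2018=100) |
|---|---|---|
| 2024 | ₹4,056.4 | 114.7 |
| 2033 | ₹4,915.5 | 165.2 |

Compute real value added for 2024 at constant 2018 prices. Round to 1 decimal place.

Real value added = Nominal / (implicit price deflator/100) = 4056.4 / 1.147 = 3536.53.

₹3,536.5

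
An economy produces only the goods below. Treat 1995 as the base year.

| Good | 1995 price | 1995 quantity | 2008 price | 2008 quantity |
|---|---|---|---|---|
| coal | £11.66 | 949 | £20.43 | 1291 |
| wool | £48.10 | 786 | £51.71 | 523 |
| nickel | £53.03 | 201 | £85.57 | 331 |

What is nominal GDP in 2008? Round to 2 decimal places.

Nominal GDP 2008 = Σ (p_2008 × q_2008) = 20.43·1291 + 51.71·523 + 85.57·331 = 81743.13.

£81743.13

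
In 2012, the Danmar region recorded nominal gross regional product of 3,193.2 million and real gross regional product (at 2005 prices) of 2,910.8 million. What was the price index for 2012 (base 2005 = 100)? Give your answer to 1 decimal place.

109.7

price index = (Nominal / Real) × 100 = 3193.2 / 2910.8 × 100 = 109.70.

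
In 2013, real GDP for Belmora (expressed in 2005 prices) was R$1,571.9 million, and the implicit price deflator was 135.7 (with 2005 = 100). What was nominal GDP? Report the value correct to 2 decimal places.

Nominal GDP = Real × (implicit price deflator/100) = 1571.9 × 1.357 = 2133.07.

R$2,133.07 million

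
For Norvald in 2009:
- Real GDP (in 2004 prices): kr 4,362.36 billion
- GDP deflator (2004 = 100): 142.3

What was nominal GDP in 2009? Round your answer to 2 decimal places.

Nominal GDP = Real × (GDP deflator/100) = 4362.36 × 1.423 = 6207.64.

kr 6,207.64 billion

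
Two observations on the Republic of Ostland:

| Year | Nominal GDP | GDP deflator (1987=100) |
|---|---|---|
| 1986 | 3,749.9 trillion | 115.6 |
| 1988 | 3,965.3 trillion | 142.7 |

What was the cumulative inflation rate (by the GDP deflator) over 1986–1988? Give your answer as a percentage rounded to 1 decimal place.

Price-level change = 142.7 / 115.6 − 1 = 0.2344.

23.4%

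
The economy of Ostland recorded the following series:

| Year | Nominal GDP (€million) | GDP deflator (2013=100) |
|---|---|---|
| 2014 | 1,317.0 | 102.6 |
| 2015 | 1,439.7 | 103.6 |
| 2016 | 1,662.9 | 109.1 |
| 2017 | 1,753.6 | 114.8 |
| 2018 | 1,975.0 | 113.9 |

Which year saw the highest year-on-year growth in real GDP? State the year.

2015: real = 1439.7/1.036 = 1389.67; growth vs 2014 (1283.63) = 8.26%.
2016: real = 1662.9/1.091 = 1524.20; growth vs 2015 (1389.67) = 9.68%.
2017: real = 1753.6/1.148 = 1527.53; growth vs 2016 (1524.20) = 0.22%.
2018: real = 1975.0/1.139 = 1733.98; growth vs 2017 (1527.53) = 13.52%.

2018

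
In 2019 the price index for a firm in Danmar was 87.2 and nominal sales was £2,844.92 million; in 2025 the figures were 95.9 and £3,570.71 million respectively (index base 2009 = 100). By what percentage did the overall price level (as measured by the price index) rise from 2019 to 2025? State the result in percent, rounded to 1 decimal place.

10.0%

Price-level change = 95.9 / 87.2 − 1 = 0.0998.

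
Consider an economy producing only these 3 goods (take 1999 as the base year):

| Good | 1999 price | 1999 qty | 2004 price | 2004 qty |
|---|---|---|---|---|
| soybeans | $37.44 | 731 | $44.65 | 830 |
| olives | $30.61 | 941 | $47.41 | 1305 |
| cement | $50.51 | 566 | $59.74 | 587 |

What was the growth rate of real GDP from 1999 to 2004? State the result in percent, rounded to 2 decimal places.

Real GDP 1999 = Nominal GDP 1999 = 37.44·731 + 30.61·941 + 50.51·566 = 84761.31.
Real GDP 2004 (at 1999 prices) = 37.44·830 + 30.61·1305 + 50.51·587 = 100670.62.
Real growth = 100670.62/84761.31 − 1 = 0.1877.

18.77%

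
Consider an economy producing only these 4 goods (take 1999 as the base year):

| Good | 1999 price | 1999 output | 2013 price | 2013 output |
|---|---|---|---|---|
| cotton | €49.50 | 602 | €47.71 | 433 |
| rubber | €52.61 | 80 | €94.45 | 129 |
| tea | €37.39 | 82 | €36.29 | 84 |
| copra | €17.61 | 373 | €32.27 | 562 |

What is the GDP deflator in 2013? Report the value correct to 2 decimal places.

130.95

Nominal GDP 2013 = 47.71·433 + 94.45·129 + 36.29·84 + 32.27·562 = 54026.58.
Real GDP 2013 (at 1999 prices) = 49.50·433 + 52.61·129 + 37.39·84 + 17.61·562 = 41257.77.
Deflator = Nominal/Real × 100 = 54026.58/41257.77 × 100 = 130.949.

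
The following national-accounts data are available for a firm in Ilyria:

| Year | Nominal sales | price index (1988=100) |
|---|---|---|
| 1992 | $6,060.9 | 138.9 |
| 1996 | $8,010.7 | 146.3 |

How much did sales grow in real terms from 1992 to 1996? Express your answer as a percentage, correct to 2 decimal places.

Deflate each year: 1992 → 6060.9/1.389 = 4363.50; 1996 → 8010.7/1.463 = 5475.53.
So real sales changed by 5475.53/4363.50 − 1 = 0.2548, i.e. 25.48%.

25.48%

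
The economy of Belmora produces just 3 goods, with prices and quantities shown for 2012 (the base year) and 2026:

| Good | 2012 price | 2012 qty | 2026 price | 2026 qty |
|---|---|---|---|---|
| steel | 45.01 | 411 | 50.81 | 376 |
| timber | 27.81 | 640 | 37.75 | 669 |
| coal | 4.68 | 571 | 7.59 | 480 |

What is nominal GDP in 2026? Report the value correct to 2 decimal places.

48002.51

Nominal GDP 2026 = Σ (p_2026 × q_2026) = 50.81·376 + 37.75·669 + 7.59·480 = 48002.51.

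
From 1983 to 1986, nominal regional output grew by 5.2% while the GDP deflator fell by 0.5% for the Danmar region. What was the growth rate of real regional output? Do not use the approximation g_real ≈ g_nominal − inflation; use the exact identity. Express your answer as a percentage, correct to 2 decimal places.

(1 + g_nom) = (1 + g_real)(1 + π), so g_real = 1.0520 / 0.9950 − 1 = 0.05729.

5.73%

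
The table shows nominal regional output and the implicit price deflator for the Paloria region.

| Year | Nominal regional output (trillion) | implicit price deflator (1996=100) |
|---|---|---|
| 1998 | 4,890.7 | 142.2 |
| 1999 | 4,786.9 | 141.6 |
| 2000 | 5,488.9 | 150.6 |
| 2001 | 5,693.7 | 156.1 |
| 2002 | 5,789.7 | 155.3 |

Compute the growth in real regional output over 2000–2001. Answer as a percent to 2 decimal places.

Real regional output 2000 = 5488.9/1.506 = 3644.69.
Real regional output 2001 = 5693.7/1.561 = 3647.47.
Change = 3647.47/3644.69 − 1 = 0.0008.

0.08%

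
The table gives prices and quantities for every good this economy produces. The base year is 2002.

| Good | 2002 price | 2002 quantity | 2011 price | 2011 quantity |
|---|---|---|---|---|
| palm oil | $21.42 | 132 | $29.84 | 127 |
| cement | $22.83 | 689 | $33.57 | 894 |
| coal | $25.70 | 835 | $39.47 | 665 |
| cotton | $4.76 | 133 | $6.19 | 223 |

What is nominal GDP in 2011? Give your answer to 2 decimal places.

$61429.18

Nominal GDP 2011 = Σ (p_2011 × q_2011) = 29.84·127 + 33.57·894 + 39.47·665 + 6.19·223 = 61429.18.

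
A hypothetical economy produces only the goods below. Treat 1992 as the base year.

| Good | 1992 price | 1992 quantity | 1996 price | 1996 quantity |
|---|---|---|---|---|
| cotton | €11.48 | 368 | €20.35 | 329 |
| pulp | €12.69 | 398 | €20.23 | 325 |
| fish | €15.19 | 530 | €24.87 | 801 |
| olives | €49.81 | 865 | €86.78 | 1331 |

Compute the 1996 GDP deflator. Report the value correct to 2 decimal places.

172.17

Nominal GDP 1996 = 20.35·329 + 20.23·325 + 24.87·801 + 86.78·1331 = 148694.95.
Real GDP 1996 (at 1992 prices) = 11.48·329 + 12.69·325 + 15.19·801 + 49.81·1331 = 86365.47.
Deflator = Nominal/Real × 100 = 148694.95/86365.47 × 100 = 172.169.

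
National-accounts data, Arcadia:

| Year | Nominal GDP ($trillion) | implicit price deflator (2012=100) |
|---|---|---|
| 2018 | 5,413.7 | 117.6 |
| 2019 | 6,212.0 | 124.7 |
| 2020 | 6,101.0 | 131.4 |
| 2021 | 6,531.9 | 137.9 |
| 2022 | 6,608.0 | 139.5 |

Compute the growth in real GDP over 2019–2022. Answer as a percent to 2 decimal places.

Real GDP 2019 = 6212.0/1.247 = 4981.56.
Real GDP 2022 = 6608.0/1.395 = 4736.92.
Change = 4736.92/4981.56 − 1 = -0.0491.

-4.91%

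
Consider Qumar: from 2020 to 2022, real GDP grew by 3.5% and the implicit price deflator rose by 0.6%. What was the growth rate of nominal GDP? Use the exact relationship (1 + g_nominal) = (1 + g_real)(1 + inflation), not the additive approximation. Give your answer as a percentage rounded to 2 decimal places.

4.12%

(1 + g_nom) = (1 + g_real)(1 + π) = 1.0350 × 1.0060 = 1.04121.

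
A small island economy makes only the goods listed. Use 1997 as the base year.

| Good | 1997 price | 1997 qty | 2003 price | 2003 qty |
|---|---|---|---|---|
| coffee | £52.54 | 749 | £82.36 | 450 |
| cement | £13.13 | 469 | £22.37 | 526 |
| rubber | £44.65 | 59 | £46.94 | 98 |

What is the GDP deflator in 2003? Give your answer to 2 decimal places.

Nominal GDP 2003 = 82.36·450 + 22.37·526 + 46.94·98 = 53428.74.
Real GDP 2003 (at 1997 prices) = 52.54·450 + 13.13·526 + 44.65·98 = 34925.08.
Deflator = Nominal/Real × 100 = 53428.74/34925.08 × 100 = 152.981.

152.98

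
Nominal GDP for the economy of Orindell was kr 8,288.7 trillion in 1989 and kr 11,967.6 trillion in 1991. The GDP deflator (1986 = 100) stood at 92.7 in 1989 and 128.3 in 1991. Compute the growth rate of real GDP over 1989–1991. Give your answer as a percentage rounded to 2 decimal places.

Deflate each year: 1989 → 8288.7/0.927 = 8941.42; 1991 → 11967.6/1.283 = 9327.83.
So real GDP changed by 9327.83/8941.42 − 1 = 0.0432, i.e. 4.32%.

4.32%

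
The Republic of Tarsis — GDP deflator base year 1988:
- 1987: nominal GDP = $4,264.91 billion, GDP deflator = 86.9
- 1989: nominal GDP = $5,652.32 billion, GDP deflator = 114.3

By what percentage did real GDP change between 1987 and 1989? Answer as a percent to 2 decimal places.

0.76%

Real GDP 1987 = 4264.91 / 0.869 = 4907.84.
Real GDP 1989 = 5652.32 / 1.143 = 4945.16.
Real growth = 4945.16 / 4907.84 − 1 = 0.0076.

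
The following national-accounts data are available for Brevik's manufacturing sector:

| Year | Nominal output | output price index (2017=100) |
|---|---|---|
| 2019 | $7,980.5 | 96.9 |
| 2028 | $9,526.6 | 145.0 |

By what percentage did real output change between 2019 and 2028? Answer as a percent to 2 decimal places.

-20.23%

Deflate each year: 2019 → 7980.5/0.969 = 8235.81; 2028 → 9526.6/1.450 = 6570.07.
So real output changed by 6570.07/8235.81 − 1 = -0.2023, i.e. -20.23%.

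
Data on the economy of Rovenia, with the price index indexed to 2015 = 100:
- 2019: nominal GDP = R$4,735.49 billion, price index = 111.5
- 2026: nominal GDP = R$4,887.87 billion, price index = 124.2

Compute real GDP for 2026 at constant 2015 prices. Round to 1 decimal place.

R$3,935.5 billion

Real GDP = Nominal / (price index/100) = 4887.87 / 1.242 = 3935.48.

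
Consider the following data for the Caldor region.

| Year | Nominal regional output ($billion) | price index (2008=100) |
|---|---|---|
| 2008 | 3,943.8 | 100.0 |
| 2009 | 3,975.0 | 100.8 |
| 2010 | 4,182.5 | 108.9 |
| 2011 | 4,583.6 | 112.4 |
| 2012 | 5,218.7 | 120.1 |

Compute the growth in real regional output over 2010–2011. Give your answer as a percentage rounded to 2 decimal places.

6.18%

Real regional output 2010 = 4182.5/1.089 = 3840.68.
Real regional output 2011 = 4583.6/1.124 = 4077.94.
Change = 4077.94/3840.68 − 1 = 0.0618.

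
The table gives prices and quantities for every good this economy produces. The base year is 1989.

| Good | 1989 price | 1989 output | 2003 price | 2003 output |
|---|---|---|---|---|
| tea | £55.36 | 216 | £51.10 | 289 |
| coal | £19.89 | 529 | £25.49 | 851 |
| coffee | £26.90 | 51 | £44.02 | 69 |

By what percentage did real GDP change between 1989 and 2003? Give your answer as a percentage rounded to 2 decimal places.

Real GDP 1989 = Nominal GDP 1989 = 55.36·216 + 19.89·529 + 26.90·51 = 23851.47.
Real GDP 2003 (at 1989 prices) = 55.36·289 + 19.89·851 + 26.90·69 = 34781.53.
Real growth = 34781.53/23851.47 − 1 = 0.4583.

45.83%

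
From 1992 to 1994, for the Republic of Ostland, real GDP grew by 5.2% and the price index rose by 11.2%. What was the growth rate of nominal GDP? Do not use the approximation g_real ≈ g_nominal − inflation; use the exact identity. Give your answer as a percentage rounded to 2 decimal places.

16.98%

(1 + g_nom) = (1 + g_real)(1 + π) = 1.0520 × 1.1120 = 1.16982.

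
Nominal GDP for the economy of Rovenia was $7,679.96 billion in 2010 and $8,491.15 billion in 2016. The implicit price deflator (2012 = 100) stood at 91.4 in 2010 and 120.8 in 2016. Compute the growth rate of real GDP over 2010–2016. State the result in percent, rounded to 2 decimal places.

-16.35%

Real GDP 2010 = 7679.96 / 0.914 = 8402.58.
Real GDP 2016 = 8491.15 / 1.208 = 7029.10.
Real growth = 7029.10 / 8402.58 − 1 = -0.1635.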